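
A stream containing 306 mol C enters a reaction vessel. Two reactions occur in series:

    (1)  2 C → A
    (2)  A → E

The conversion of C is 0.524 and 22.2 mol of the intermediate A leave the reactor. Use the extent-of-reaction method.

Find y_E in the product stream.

0.257

Conversion of C: C consumed = 2ξ₁ = 0.524 × 306 → ξ₁ = 80.17 mol.
A balance: n_A = 0 + 1ξ₁ − 1ξ₂ = 22.2 → ξ₂ = (1·80.17 − 22.2)/1 = 57.97 mol.
Outlet amounts (n = n₀ + Σ ν·ξ):
  C: 306 − 2(80.17) = 145.7
  A: 0 + 1(80.17) − 1(57.97) = 22.2
  E: 0 + 1(57.97) = 57.97
Total out = 225.8 mol; y_E = 57.97 / 225.8 = 0.2567.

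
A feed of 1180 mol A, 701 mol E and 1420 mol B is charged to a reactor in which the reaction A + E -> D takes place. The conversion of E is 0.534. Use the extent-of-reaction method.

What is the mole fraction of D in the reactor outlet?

E reacted = 0.534 × 701 = 374.3 mol; ν_E = −1, so ξ = 374.3/1 = 374.3 mol.
Outlet amounts (n = n₀ + ν ξ):
  A: 1180 − 1(374.3) = 805.7
  E: 701 − 1(374.3) = 326.7
  D: 0 + 1(374.3) = 374.3
  B: 1420 (inert)
Total out = 2927 mol; y_D = 374.3 / 2927 = 0.1279.

0.128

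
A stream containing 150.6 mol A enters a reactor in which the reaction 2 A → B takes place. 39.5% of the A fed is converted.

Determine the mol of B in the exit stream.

29.7 mol

A reacted = 0.395 × 150.6 = 59.49 mol; ν_A = −2, so ξ = 59.49/2 = 29.74 mol.
Outlet amounts (n = n₀ + ν ξ):
  A: 150.6 − 2(29.74) = 91.11
  B: 0 + 1(29.74) = 29.74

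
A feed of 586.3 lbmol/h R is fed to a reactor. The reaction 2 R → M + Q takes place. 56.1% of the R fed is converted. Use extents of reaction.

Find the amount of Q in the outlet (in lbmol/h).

164 lbmol/h

R reacted = 0.561 × 586.3 = 328.9 lbmol/h; ν_R = −2, so ξ = 328.9/2 = 164.5 lbmol/h.
Outlet amounts (n = n₀ + ν ξ):
  R: 586.3 − 2(164.5) = 257.4
  M: 0 + 1(164.5) = 164.5
  Q: 0 + 1(164.5) = 164.5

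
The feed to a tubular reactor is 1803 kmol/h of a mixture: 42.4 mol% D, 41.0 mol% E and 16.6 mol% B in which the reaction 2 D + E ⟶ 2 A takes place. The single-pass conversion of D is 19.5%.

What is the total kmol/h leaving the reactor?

D reacted = 0.195 × 764.5 = 149.1 kmol/h; ν_D = −2, so ξ = 149.1/2 = 74.54 kmol/h.
Outlet amounts (n = n₀ + ν ξ):
  D: 764.5 − 2(74.54) = 615.4
  E: 739.2 − 1(74.54) = 664.7
  A: 0 + 2(74.54) = 149.1
  B: 299.3 (inert)
Total out = 615.4 + 664.7 + 149.1 + 299.3 = 1728 kmol/h.

1730 kmol/h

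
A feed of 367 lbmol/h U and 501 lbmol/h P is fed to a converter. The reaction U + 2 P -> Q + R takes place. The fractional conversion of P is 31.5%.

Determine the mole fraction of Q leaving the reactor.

0.1

P reacted = 0.315 × 501 = 157.8 lbmol/h; ν_P = −2, so ξ = 157.8/2 = 78.91 lbmol/h.
Outlet amounts (n = n₀ + ν ξ):
  U: 367 − 1(78.91) = 288.1
  P: 501 − 2(78.91) = 343.2
  Q: 0 + 1(78.91) = 78.91
  R: 0 + 1(78.91) = 78.91
Total out = 789.1 lbmol/h; y_Q = 78.91 / 789.1 = 0.1.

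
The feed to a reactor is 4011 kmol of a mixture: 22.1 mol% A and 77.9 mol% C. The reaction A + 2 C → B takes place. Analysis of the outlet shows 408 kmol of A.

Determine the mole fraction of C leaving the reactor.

0.71

For A: n = n₀ − 1ξ → 408 = 886.4 − 1ξ, giving ξ = 478.4 kmol.
Outlet amounts (n = n₀ + ν ξ):
  A: 886.4 − 1(478.4) = 408
  C: 3125 − 2(478.4) = 2168
  B: 0 + 1(478.4) = 478.4
Total out = 3054 kmol; y_C = 2168 / 3054 = 0.7098.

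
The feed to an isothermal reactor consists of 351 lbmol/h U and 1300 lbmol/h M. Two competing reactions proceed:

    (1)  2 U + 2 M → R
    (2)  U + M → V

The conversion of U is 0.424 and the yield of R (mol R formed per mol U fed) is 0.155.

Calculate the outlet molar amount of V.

Yield of R: 1ξ₁ / 351 = 0.155 → ξ₁ = 54.41 lbmol/h.
Conversion of U: 2ξ₁ + 1ξ₂ = 0.424 × 351 = 148.8 → ξ₂ = 40.01 lbmol/h.
Outlet amounts (n = n₀ + Σ ν·ξ):
  U: 351 − 2(54.41) − 1(40.01) = 202.2
  M: 1300 − 2(54.41) − 1(40.01) = 1151
  R: 0 + 1(54.41) = 54.41
  V: 0 + 1(40.01) = 40.01

40 lbmol/h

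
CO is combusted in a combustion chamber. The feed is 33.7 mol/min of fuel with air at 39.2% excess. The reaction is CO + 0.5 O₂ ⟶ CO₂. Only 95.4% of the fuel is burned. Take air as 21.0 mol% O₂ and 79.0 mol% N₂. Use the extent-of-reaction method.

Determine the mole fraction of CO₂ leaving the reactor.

0.249

Stoichiometric O₂ = 0.5 × 33.7 = 16.85 mol/min; O₂ fed = 16.85 × 1.392 = 23.46 mol/min.
N₂ fed = 23.46 × 79/21 = 88.24 mol/min.
Fuel reacted = 0.954 × 33.7 → ξ = 32.15 mol/min.
Outlet (n = n₀ + ν ξ):
  CO: 33.7 − 1(32.15) = 1.55
  O₂: 23.46 − 0.5(32.15) = 7.38
  N₂: 88.24 (inert)
  CO₂: 0 + 1(32.15) = 32.15
Total out = 129.3 mol/min; y_CO₂ = 32.15 / 129.3 = 0.2486.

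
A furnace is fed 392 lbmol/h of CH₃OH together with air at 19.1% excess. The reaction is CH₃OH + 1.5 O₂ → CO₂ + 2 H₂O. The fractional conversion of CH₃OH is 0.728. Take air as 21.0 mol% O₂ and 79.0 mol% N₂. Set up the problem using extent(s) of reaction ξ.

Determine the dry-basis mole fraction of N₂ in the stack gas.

Stoichiometric O₂ = 1.5 × 392 = 588 lbmol/h; O₂ fed = 588 × 1.191 = 700.3 lbmol/h.
N₂ fed = 700.3 × 79/21 = 2634 lbmol/h.
Fuel reacted = 0.728 × 392 → ξ = 285.4 lbmol/h.
Outlet (n = n₀ + ν ξ):
  CH₃OH: 392 − 1(285.4) = 106.6
  O₂: 700.3 − 1.5(285.4) = 272.2
  N₂: 2634 (inert)
  CO₂: 0 + 1(285.4) = 285.4
  H₂O: 0 + 2(285.4) = 570.8
Dry total = 3299 lbmol/h; y_N₂ (dry) = 2634 / 3299 = 0.7986.

0.799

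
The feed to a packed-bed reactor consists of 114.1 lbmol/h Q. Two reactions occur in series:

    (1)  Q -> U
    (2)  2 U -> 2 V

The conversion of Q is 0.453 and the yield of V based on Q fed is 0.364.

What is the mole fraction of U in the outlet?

Conversion of Q: Q consumed = 1ξ₁ = 0.453 × 114.1 → ξ₁ = 51.69 lbmol/h.
Yield of V: 2ξ₂ / 114.1 = 0.364 → ξ₂ = 20.77 lbmol/h.
Outlet amounts (n = n₀ + Σ ν·ξ):
  Q: 114.1 − 1(51.69) = 62.41
  U: 0 + 1(51.69) − 2(20.77) = 10.15
  V: 0 + 2(20.77) = 41.53
Total out = 114.1 lbmol/h; y_U = 10.15 / 114.1 = 0.089.

0.089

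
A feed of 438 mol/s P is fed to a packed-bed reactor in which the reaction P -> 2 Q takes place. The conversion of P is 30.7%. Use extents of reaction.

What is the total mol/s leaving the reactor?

P reacted = 0.307 × 438 = 134.5 mol/s; ν_P = −1, so ξ = 134.5/1 = 134.5 mol/s.
Outlet amounts (n = n₀ + ν ξ):
  P: 438 − 1(134.5) = 303.5
  Q: 0 + 2(134.5) = 268.9
Total out = 303.5 + 268.9 = 572.5 mol/s.

572 mol/s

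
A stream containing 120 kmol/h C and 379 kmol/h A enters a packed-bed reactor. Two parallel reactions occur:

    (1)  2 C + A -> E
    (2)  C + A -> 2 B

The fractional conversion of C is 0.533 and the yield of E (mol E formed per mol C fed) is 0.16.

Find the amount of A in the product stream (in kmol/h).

334 kmol/h

Yield of E: 1ξ₁ / 120 = 0.16 → ξ₁ = 19.2 kmol/h.
Conversion of C: 2ξ₁ + 1ξ₂ = 0.533 × 120 = 63.96 → ξ₂ = 25.56 kmol/h.
Outlet amounts (n = n₀ + Σ ν·ξ):
  C: 120 − 2(19.2) − 1(25.56) = 56.04
  A: 379 − 1(19.2) − 1(25.56) = 334.2
  E: 0 + 1(19.2) = 19.2
  B: 0 + 2(25.56) = 51.12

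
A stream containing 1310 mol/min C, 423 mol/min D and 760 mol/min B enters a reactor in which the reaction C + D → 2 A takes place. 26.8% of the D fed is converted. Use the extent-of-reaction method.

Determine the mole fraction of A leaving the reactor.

0.0909

D reacted = 0.268 × 423 = 113.4 mol/min; ν_D = −1, so ξ = 113.4/1 = 113.4 mol/min.
Outlet amounts (n = n₀ + ν ξ):
  C: 1310 − 1(113.4) = 1197
  D: 423 − 1(113.4) = 309.6
  A: 0 + 2(113.4) = 226.7
  B: 760 (inert)
Total out = 2493 mol/min; y_A = 226.7 / 2493 = 0.09095.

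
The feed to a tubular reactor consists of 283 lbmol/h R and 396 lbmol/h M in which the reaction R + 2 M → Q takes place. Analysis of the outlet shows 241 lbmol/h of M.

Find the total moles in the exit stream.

For M: n = n₀ − 2ξ → 241 = 396 − 2ξ, giving ξ = 77.5 lbmol/h.
Outlet amounts (n = n₀ + ν ξ):
  R: 283 − 1(77.5) = 205.5
  M: 396 − 2(77.5) = 241
  Q: 0 + 1(77.5) = 77.5
Total out = 205.5 + 241 + 77.5 = 524 lbmol/h.

524 lbmol/h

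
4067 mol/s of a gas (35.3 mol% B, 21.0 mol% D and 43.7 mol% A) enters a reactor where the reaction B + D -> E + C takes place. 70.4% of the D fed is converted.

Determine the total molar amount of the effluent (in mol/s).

4070 mol/s

D reacted = 0.704 × 854.1 = 601.3 mol/s; ν_D = −1, so ξ = 601.3/1 = 601.3 mol/s.
Outlet amounts (n = n₀ + ν ξ):
  B: 1436 − 1(601.3) = 834.4
  D: 854.1 − 1(601.3) = 252.8
  E: 0 + 1(601.3) = 601.3
  C: 0 + 1(601.3) = 601.3
  A: 1777 (inert)
Total out = 834.4 + 252.8 + 601.3 + 601.3 + 1777 = 4067 mol/s.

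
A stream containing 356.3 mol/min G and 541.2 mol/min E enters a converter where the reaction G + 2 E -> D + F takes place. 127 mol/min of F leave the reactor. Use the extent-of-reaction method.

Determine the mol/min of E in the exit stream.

287 mol/min

For F: n = n₀ + 1ξ → 127 = 0 + 1ξ, giving ξ = 127 mol/min.
Outlet amounts (n = n₀ + ν ξ):
  G: 356.3 − 1(127) = 229.3
  E: 541.2 − 2(127) = 287.2
  D: 0 + 1(127) = 127
  F: 0 + 1(127) = 127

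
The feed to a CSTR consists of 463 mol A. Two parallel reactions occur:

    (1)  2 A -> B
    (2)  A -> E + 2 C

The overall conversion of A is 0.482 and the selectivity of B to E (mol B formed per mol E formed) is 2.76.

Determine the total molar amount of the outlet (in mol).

Conversion of A: A consumed = 0.482 × 463 = 223.2 mol = 2ξ₁ + 1ξ₂.
Selectivity: 1ξ₁ / (1ξ₂) = 2.76 → ξ₁ = 2.76 ξ₂.
Substitute: (2·2.76 + 1) ξ₂ = 223.2 → ξ₂ = 34.23 mol, ξ₁ = 94.47 mol.
Outlet amounts (n = n₀ + Σ ν·ξ):
  A: 463 − 2(94.47) − 1(34.23) = 239.8
  B: 0 + 1(94.47) = 94.47
  E: 0 + 1(34.23) = 34.23
  C: 0 + 2(34.23) = 68.46
Total out = 239.8 + 94.47 + 34.23 + 68.46 = 437 mol.

437 mol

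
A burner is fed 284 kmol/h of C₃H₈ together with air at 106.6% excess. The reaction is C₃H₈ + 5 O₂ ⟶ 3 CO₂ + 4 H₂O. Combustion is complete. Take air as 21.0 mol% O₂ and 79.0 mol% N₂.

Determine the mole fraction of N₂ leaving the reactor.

Stoichiometric O₂ = 5 × 284 = 1420 kmol/h; O₂ fed = 1420 × 2.066 = 2934 kmol/h.
N₂ fed = 2934 × 79/21 = 11040 kmol/h.
Fuel reacted = 1 × 284 → ξ = 284 kmol/h.
Outlet (n = n₀ + ν ξ):
  C₃H₈: 284 − 1(284) = 0
  O₂: 2934 − 5(284) = 1514
  N₂: 11040 (inert)
  CO₂: 0 + 3(284) = 852
  H₂O: 0 + 4(284) = 1136
Total out = 14540 kmol/h; y_N₂ = 11040 / 14540 = 0.7591.

0.759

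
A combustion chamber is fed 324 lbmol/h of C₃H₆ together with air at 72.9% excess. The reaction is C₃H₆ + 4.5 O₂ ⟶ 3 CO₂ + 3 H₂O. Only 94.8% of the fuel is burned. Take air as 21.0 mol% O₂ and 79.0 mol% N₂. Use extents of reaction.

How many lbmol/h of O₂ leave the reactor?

Stoichiometric O₂ = 4.5 × 324 = 1458 lbmol/h; O₂ fed = 1458 × 1.729 = 2521 lbmol/h.
N₂ fed = 2521 × 79/21 = 9483 lbmol/h.
Fuel reacted = 0.948 × 324 → ξ = 307.2 lbmol/h.
Outlet (n = n₀ + ν ξ):
  C₃H₆: 324 − 1(307.2) = 16.85
  O₂: 2521 − 4.5(307.2) = 1139
  N₂: 9483 (inert)
  CO₂: 0 + 3(307.2) = 921.5
  H₂O: 0 + 3(307.2) = 921.5

1140 lbmol/h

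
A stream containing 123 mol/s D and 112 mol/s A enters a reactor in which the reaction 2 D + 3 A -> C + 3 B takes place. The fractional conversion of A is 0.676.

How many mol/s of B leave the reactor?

75.7 mol/s

A reacted = 0.676 × 112 = 75.71 mol/s; ν_A = −3, so ξ = 75.71/3 = 25.24 mol/s.
Outlet amounts (n = n₀ + ν ξ):
  D: 123 − 2(25.24) = 72.53
  A: 112 − 3(25.24) = 36.29
  C: 0 + 1(25.24) = 25.24
  B: 0 + 3(25.24) = 75.71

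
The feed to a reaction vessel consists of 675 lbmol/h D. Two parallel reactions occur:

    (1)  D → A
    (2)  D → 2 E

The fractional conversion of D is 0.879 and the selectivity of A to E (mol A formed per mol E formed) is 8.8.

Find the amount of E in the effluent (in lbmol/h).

63.8 lbmol/h

Conversion of D: D consumed = 0.879 × 675 = 593.3 lbmol/h = 1ξ₁ + 1ξ₂.
Selectivity: 1ξ₁ / (2ξ₂) = 8.8 → ξ₁ = 17.6 ξ₂.
Substitute: (1·17.6 + 1) ξ₂ = 593.3 → ξ₂ = 31.9 lbmol/h, ξ₁ = 561.4 lbmol/h.
Outlet amounts (n = n₀ + Σ ν·ξ):
  D: 675 − 1(561.4) − 1(31.9) = 81.67
  A: 0 + 1(561.4) = 561.4
  E: 0 + 2(31.9) = 63.8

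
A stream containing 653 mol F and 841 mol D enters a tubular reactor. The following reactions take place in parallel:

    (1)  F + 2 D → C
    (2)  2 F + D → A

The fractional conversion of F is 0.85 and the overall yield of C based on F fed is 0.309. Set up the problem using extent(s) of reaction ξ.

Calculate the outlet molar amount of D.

Yield of C: 1ξ₁ / 653 = 0.309 → ξ₁ = 201.8 mol.
Conversion of F: 1ξ₁ + 2ξ₂ = 0.85 × 653 = 555 → ξ₂ = 176.6 mol.
Outlet amounts (n = n₀ + Σ ν·ξ):
  F: 653 − 1(201.8) − 2(176.6) = 97.95
  D: 841 − 2(201.8) − 1(176.6) = 260.8
  C: 0 + 1(201.8) = 201.8
  A: 0 + 1(176.6) = 176.6

261 mol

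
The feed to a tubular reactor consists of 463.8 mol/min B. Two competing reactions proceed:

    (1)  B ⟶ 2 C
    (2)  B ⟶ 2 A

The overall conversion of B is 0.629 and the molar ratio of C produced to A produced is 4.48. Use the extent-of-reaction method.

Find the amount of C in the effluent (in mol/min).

477 mol/min

Conversion of B: B consumed = 0.629 × 463.8 = 291.7 mol/min = 1ξ₁ + 1ξ₂.
Selectivity: 2ξ₁ / (2ξ₂) = 4.48 → ξ₁ = 4.48 ξ₂.
Substitute: (1·4.48 + 1) ξ₂ = 291.7 → ξ₂ = 53.24 mol/min, ξ₁ = 238.5 mol/min.
Outlet amounts (n = n₀ + Σ ν·ξ):
  B: 463.8 − 1(238.5) − 1(53.24) = 172.1
  C: 0 + 2(238.5) = 477
  A: 0 + 2(53.24) = 106.5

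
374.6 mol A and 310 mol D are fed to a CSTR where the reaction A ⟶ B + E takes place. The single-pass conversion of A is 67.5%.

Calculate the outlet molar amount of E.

253 mol

A reacted = 0.675 × 374.6 = 252.9 mol; ν_A = −1, so ξ = 252.9/1 = 252.9 mol.
Outlet amounts (n = n₀ + ν ξ):
  A: 374.6 − 1(252.9) = 121.7
  B: 0 + 1(252.9) = 252.9
  E: 0 + 1(252.9) = 252.9
  D: 310 (inert)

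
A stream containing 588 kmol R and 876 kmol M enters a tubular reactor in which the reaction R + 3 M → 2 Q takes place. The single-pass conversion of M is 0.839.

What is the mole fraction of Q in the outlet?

M reacted = 0.839 × 876 = 735 kmol; ν_M = −3, so ξ = 735/3 = 245 kmol.
Outlet amounts (n = n₀ + ν ξ):
  R: 588 − 1(245) = 343
  M: 876 − 3(245) = 141
  Q: 0 + 2(245) = 490
Total out = 974 kmol; y_Q = 490 / 974 = 0.503.

0.503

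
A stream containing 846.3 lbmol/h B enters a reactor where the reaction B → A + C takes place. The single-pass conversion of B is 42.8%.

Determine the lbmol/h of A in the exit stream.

B reacted = 0.428 × 846.3 = 362.2 lbmol/h; ν_B = −1, so ξ = 362.2/1 = 362.2 lbmol/h.
Outlet amounts (n = n₀ + ν ξ):
  B: 846.3 − 1(362.2) = 484.1
  A: 0 + 1(362.2) = 362.2
  C: 0 + 1(362.2) = 362.2

362 lbmol/h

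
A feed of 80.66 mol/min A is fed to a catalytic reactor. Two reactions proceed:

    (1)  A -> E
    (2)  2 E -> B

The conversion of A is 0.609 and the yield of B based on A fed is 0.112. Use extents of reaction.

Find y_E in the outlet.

Conversion of A: A consumed = 1ξ₁ = 0.609 × 80.66 → ξ₁ = 49.12 mol/min.
Yield of B: 1ξ₂ / 80.66 = 0.112 → ξ₂ = 9.034 mol/min.
Outlet amounts (n = n₀ + Σ ν·ξ):
  A: 80.66 − 1(49.12) = 31.54
  E: 0 + 1(49.12) − 2(9.034) = 31.05
  B: 0 + 1(9.034) = 9.034
Total out = 71.63 mol/min; y_E = 31.05 / 71.63 = 0.4336.

0.434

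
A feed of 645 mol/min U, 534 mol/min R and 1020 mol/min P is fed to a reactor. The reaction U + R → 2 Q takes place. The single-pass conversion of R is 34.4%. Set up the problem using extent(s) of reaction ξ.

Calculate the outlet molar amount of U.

R reacted = 0.344 × 534 = 183.7 mol/min; ν_R = −1, so ξ = 183.7/1 = 183.7 mol/min.
Outlet amounts (n = n₀ + ν ξ):
  U: 645 − 1(183.7) = 461.3
  R: 534 − 1(183.7) = 350.3
  Q: 0 + 2(183.7) = 367.4
  P: 1020 (inert)

461 mol/min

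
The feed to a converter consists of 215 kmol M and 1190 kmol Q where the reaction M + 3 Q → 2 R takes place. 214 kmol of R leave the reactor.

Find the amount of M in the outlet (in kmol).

108 kmol

For R: n = n₀ + 2ξ → 214 = 0 + 2ξ, giving ξ = 107 kmol.
Outlet amounts (n = n₀ + ν ξ):
  M: 215 − 1(107) = 108
  Q: 1190 − 3(107) = 869
  R: 0 + 2(107) = 214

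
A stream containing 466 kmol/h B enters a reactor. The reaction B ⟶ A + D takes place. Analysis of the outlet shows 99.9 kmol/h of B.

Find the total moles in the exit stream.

832 kmol/h

For B: n = n₀ − 1ξ → 99.9 = 466 − 1ξ, giving ξ = 366.1 kmol/h.
Outlet amounts (n = n₀ + ν ξ):
  B: 466 − 1(366.1) = 99.9
  A: 0 + 1(366.1) = 366.1
  D: 0 + 1(366.1) = 366.1
Total out = 99.9 + 366.1 + 366.1 = 832.1 kmol/h.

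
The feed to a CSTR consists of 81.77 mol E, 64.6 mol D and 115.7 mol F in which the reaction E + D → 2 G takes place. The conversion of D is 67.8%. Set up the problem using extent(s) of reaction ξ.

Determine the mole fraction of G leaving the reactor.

D reacted = 0.678 × 64.6 = 43.8 mol; ν_D = −1, so ξ = 43.8/1 = 43.8 mol.
Outlet amounts (n = n₀ + ν ξ):
  E: 81.77 − 1(43.8) = 37.97
  D: 64.6 − 1(43.8) = 20.8
  G: 0 + 2(43.8) = 87.6
  F: 115.7 (inert)
Total out = 262.1 mol; y_G = 87.6 / 262.1 = 0.3343.

0.334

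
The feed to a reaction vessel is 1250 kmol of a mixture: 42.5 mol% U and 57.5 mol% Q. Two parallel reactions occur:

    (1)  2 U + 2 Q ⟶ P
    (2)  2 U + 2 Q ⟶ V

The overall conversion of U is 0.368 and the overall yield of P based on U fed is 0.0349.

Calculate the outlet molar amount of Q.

523 kmol

Yield of P: 1ξ₁ / 531.2 = 0.0349 → ξ₁ = 18.54 kmol.
Conversion of U: 2ξ₁ + 2ξ₂ = 0.368 × 531.2 = 195.5 → ξ₂ = 79.21 kmol.
Outlet amounts (n = n₀ + Σ ν·ξ):
  U: 531.2 − 2(18.54) − 2(79.21) = 335.8
  Q: 718.8 − 2(18.54) − 2(79.21) = 523.2
  P: 0 + 1(18.54) = 18.54
  V: 0 + 1(79.21) = 79.21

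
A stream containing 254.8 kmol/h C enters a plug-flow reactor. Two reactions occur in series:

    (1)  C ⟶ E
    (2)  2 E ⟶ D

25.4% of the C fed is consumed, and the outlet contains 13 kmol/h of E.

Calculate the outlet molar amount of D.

Conversion of C: C consumed = 1ξ₁ = 0.254 × 254.8 → ξ₁ = 64.72 kmol/h.
E balance: n_E = 0 + 1ξ₁ − 2ξ₂ = 13 → ξ₂ = (1·64.72 − 13)/2 = 25.86 kmol/h.
Outlet amounts (n = n₀ + Σ ν·ξ):
  C: 254.8 − 1(64.72) = 190.1
  E: 0 + 1(64.72) − 2(25.86) = 13
  D: 0 + 1(25.86) = 25.86

25.9 kmol/h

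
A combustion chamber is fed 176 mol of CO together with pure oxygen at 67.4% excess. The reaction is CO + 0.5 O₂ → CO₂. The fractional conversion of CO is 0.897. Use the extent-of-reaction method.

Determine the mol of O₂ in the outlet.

Stoichiometric O₂ = 0.5 × 176 = 88 mol; O₂ fed = 88 × 1.674 = 147.3 mol.
Fuel reacted = 0.897 × 176 → ξ = 157.9 mol.
Outlet (n = n₀ + ν ξ):
  CO: 176 − 1(157.9) = 18.13
  O₂: 147.3 − 0.5(157.9) = 68.38
  CO₂: 0 + 1(157.9) = 157.9

68.4 mol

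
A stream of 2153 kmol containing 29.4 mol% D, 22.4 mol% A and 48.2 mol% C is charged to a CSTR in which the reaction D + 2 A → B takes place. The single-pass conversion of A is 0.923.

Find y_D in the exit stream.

0.24

A reacted = 0.923 × 482.3 = 445.1 kmol; ν_A = −2, so ξ = 445.1/2 = 222.6 kmol.
Outlet amounts (n = n₀ + ν ξ):
  D: 633 − 1(222.6) = 410.4
  A: 482.3 − 2(222.6) = 37.13
  B: 0 + 1(222.6) = 222.6
  C: 1038 (inert)
Total out = 1708 kmol; y_D = 410.4 / 1708 = 0.2403.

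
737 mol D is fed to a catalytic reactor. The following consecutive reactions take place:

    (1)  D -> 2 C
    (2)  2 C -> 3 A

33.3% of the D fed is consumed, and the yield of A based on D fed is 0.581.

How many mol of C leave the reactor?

Conversion of D: D consumed = 1ξ₁ = 0.333 × 737 → ξ₁ = 245.4 mol.
Yield of A: 3ξ₂ / 737 = 0.581 → ξ₂ = 142.7 mol.
Outlet amounts (n = n₀ + Σ ν·ξ):
  D: 737 − 1(245.4) = 491.6
  C: 0 + 2(245.4) − 2(142.7) = 205.4
  A: 0 + 3(142.7) = 428.2

205 mol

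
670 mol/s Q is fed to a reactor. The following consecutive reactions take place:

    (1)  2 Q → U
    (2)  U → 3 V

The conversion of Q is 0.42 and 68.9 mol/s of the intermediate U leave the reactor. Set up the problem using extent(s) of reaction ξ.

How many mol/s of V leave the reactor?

Conversion of Q: Q consumed = 2ξ₁ = 0.42 × 670 → ξ₁ = 140.7 mol/s.
U balance: n_U = 0 + 1ξ₁ − 1ξ₂ = 68.9 → ξ₂ = (1·140.7 − 68.9)/1 = 71.8 mol/s.
Outlet amounts (n = n₀ + Σ ν·ξ):
  Q: 670 − 2(140.7) = 388.6
  U: 0 + 1(140.7) − 1(71.8) = 68.9
  V: 0 + 3(71.8) = 215.4

215 mol/s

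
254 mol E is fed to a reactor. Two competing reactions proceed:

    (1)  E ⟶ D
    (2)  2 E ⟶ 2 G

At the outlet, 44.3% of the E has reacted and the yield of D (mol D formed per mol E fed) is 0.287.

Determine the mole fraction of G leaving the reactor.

0.156

Yield of D: 1ξ₁ / 254 = 0.287 → ξ₁ = 72.9 mol.
Conversion of E: 1ξ₁ + 2ξ₂ = 0.443 × 254 = 112.5 → ξ₂ = 19.81 mol.
Outlet amounts (n = n₀ + Σ ν·ξ):
  E: 254 − 1(72.9) − 2(19.81) = 141.5
  D: 0 + 1(72.9) = 72.9
  G: 0 + 2(19.81) = 39.62
Total out = 254 mol; y_G = 39.62 / 254 = 0.156.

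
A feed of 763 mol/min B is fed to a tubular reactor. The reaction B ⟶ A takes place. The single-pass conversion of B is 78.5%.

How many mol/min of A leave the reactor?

B reacted = 0.785 × 763 = 599 mol/min; ν_B = −1, so ξ = 599/1 = 599 mol/min.
Outlet amounts (n = n₀ + ν ξ):
  B: 763 − 1(599) = 164
  A: 0 + 1(599) = 599

599 mol/min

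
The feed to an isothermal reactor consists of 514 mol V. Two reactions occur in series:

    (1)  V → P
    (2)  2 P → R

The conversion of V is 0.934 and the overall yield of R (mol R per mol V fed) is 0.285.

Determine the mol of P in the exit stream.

Conversion of V: V consumed = 1ξ₁ = 0.934 × 514 → ξ₁ = 480.1 mol.
Yield of R: 1ξ₂ / 514 = 0.285 → ξ₂ = 146.5 mol.
Outlet amounts (n = n₀ + Σ ν·ξ):
  V: 514 − 1(480.1) = 33.92
  P: 0 + 1(480.1) − 2(146.5) = 187.1
  R: 0 + 1(146.5) = 146.5

187 mol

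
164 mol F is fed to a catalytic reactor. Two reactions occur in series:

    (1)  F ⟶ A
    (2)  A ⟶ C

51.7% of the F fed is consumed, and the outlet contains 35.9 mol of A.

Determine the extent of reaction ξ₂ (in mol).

Conversion of F: F consumed = 1ξ₁ = 0.517 × 164 → ξ₁ = 84.79 mol.
A balance: n_A = 0 + 1ξ₁ − 1ξ₂ = 35.9 → ξ₂ = (1·84.79 − 35.9)/1 = 48.89 mol.
Outlet amounts (n = n₀ + Σ ν·ξ):
  F: 164 − 1(84.79) = 79.21
  A: 0 + 1(84.79) − 1(48.89) = 35.9
  C: 0 + 1(48.89) = 48.89

ξ₂ = 48.9 mol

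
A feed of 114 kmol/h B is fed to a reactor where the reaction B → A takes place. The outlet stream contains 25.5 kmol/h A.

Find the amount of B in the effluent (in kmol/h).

For A: n = n₀ + 1ξ → 25.5 = 0 + 1ξ, giving ξ = 25.5 kmol/h.
Outlet amounts (n = n₀ + ν ξ):
  B: 114 − 1(25.5) = 88.5
  A: 0 + 1(25.5) = 25.5

88.5 kmol/h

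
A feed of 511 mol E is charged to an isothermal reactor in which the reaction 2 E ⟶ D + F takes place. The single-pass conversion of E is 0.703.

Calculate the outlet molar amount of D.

180 mol

E reacted = 0.703 × 511 = 359.2 mol; ν_E = −2, so ξ = 359.2/2 = 179.6 mol.
Outlet amounts (n = n₀ + ν ξ):
  E: 511 − 2(179.6) = 151.8
  D: 0 + 1(179.6) = 179.6
  F: 0 + 1(179.6) = 179.6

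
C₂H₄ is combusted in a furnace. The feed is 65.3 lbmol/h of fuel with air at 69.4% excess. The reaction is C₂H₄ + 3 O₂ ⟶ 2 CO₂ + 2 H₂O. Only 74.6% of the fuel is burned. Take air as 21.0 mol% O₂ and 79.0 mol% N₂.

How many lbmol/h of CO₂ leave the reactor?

97.4 lbmol/h

Stoichiometric O₂ = 3 × 65.3 = 195.9 lbmol/h; O₂ fed = 195.9 × 1.694 = 331.9 lbmol/h.
N₂ fed = 331.9 × 79/21 = 1248 lbmol/h.
Fuel reacted = 0.746 × 65.3 → ξ = 48.71 lbmol/h.
Outlet (n = n₀ + ν ξ):
  C₂H₄: 65.3 − 1(48.71) = 16.59
  O₂: 331.9 − 3(48.71) = 185.7
  N₂: 1248 (inert)
  CO₂: 0 + 2(48.71) = 97.43
  H₂O: 0 + 2(48.71) = 97.43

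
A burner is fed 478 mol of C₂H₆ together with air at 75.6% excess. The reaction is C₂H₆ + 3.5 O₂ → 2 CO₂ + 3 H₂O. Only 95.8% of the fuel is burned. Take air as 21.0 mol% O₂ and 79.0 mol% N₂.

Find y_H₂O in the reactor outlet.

0.0935

Stoichiometric O₂ = 3.5 × 478 = 1673 mol; O₂ fed = 1673 × 1.756 = 2938 mol.
N₂ fed = 2938 × 79/21 = 11050 mol.
Fuel reacted = 0.958 × 478 → ξ = 457.9 mol.
Outlet (n = n₀ + ν ξ):
  C₂H₆: 478 − 1(457.9) = 20.08
  O₂: 2938 − 3.5(457.9) = 1335
  N₂: 11050 (inert)
  CO₂: 0 + 2(457.9) = 915.8
  H₂O: 0 + 3(457.9) = 1374
Total out = 14700 mol; y_H₂O = 1374 / 14700 = 0.09348.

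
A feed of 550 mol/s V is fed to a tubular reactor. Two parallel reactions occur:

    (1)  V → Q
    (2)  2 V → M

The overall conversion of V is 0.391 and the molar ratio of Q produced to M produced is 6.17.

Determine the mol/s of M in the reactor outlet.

Conversion of V: V consumed = 0.391 × 550 = 215.1 mol/s = 1ξ₁ + 2ξ₂.
Selectivity: 1ξ₁ / (1ξ₂) = 6.17 → ξ₁ = 6.17 ξ₂.
Substitute: (1·6.17 + 2) ξ₂ = 215.1 → ξ₂ = 26.32 mol/s, ξ₁ = 162.4 mol/s.
Outlet amounts (n = n₀ + Σ ν·ξ):
  V: 550 − 1(162.4) − 2(26.32) = 334.9
  Q: 0 + 1(162.4) = 162.4
  M: 0 + 1(26.32) = 26.32

26.3 mol/s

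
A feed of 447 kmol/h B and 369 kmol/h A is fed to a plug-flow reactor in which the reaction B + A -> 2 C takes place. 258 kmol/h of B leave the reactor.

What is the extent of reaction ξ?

For B: n = n₀ − 1ξ → 258 = 447 − 1ξ, giving ξ = 189 kmol/h.
Outlet amounts (n = n₀ + ν ξ):
  B: 447 − 1(189) = 258
  A: 369 − 1(189) = 180
  C: 0 + 2(189) = 378

ξ = 189 kmol/h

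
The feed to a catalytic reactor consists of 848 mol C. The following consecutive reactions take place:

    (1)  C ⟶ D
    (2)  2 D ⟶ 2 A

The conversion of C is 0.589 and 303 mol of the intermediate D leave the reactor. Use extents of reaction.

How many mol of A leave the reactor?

196 mol

Conversion of C: C consumed = 1ξ₁ = 0.589 × 848 → ξ₁ = 499.5 mol.
D balance: n_D = 0 + 1ξ₁ − 2ξ₂ = 303 → ξ₂ = (1·499.5 − 303)/2 = 98.24 mol.
Outlet amounts (n = n₀ + Σ ν·ξ):
  C: 848 − 1(499.5) = 348.5
  D: 0 + 1(499.5) − 2(98.24) = 303
  A: 0 + 2(98.24) = 196.5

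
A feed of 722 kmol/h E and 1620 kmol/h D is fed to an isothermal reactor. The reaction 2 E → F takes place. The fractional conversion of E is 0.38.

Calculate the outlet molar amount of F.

E reacted = 0.38 × 722 = 274.4 kmol/h; ν_E = −2, so ξ = 274.4/2 = 137.2 kmol/h.
Outlet amounts (n = n₀ + ν ξ):
  E: 722 − 2(137.2) = 447.6
  F: 0 + 1(137.2) = 137.2
  D: 1620 (inert)

137 kmol/h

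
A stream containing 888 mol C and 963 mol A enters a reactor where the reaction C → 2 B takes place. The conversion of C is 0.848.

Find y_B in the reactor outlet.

C reacted = 0.848 × 888 = 753 mol; ν_C = −1, so ξ = 753/1 = 753 mol.
Outlet amounts (n = n₀ + ν ξ):
  C: 888 − 1(753) = 135
  B: 0 + 2(753) = 1506
  A: 963 (inert)
Total out = 2604 mol; y_B = 1506 / 2604 = 0.5784.

0.578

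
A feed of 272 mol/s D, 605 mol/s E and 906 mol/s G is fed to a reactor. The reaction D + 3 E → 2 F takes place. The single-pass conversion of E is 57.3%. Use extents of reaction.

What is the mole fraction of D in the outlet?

E reacted = 0.573 × 605 = 346.7 mol/s; ν_E = −3, so ξ = 346.7/3 = 115.6 mol/s.
Outlet amounts (n = n₀ + ν ξ):
  D: 272 − 1(115.6) = 156.4
  E: 605 − 3(115.6) = 258.3
  F: 0 + 2(115.6) = 231.1
  G: 906 (inert)
Total out = 1552 mol/s; y_D = 156.4 / 1552 = 0.1008.

0.101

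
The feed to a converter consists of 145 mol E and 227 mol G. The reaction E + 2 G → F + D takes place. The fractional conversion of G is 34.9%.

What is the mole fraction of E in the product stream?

G reacted = 0.349 × 227 = 79.22 mol; ν_G = −2, so ξ = 79.22/2 = 39.61 mol.
Outlet amounts (n = n₀ + ν ξ):
  E: 145 − 1(39.61) = 105.4
  G: 227 − 2(39.61) = 147.8
  F: 0 + 1(39.61) = 39.61
  D: 0 + 1(39.61) = 39.61
Total out = 332.4 mol; y_E = 105.4 / 332.4 = 0.3171.

0.317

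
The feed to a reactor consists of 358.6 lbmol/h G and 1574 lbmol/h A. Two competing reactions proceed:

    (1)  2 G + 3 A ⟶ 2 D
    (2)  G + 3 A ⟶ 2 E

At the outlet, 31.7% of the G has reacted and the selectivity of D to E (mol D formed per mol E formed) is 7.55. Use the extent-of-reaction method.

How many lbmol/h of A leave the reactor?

Conversion of G: G consumed = 0.317 × 358.6 = 113.7 lbmol/h = 2ξ₁ + 1ξ₂.
Selectivity: 2ξ₁ / (2ξ₂) = 7.55 → ξ₁ = 7.55 ξ₂.
Substitute: (2·7.55 + 1) ξ₂ = 113.7 → ξ₂ = 7.061 lbmol/h, ξ₁ = 53.31 lbmol/h.
Outlet amounts (n = n₀ + Σ ν·ξ):
  G: 358.6 − 2(53.31) − 1(7.061) = 244.9
  A: 1574 − 3(53.31) − 3(7.061) = 1393
  D: 0 + 2(53.31) = 106.6
  E: 0 + 2(7.061) = 14.12

1390 lbmol/h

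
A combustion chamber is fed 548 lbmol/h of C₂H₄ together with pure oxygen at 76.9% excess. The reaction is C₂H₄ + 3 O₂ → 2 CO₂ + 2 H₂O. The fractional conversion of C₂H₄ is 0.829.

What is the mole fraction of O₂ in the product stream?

0.447

Stoichiometric O₂ = 3 × 548 = 1644 lbmol/h; O₂ fed = 1644 × 1.769 = 2908 lbmol/h.
Fuel reacted = 0.829 × 548 → ξ = 454.3 lbmol/h.
Outlet (n = n₀ + ν ξ):
  C₂H₄: 548 − 1(454.3) = 93.71
  O₂: 2908 − 3(454.3) = 1545
  CO₂: 0 + 2(454.3) = 908.6
  H₂O: 0 + 2(454.3) = 908.6
Total out = 3456 lbmol/h; y_O₂ = 1545 / 3456 = 0.4471.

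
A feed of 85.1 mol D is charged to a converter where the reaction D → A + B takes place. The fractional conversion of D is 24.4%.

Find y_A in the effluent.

D reacted = 0.244 × 85.1 = 20.76 mol; ν_D = −1, so ξ = 20.76/1 = 20.76 mol.
Outlet amounts (n = n₀ + ν ξ):
  D: 85.1 − 1(20.76) = 64.34
  A: 0 + 1(20.76) = 20.76
  B: 0 + 1(20.76) = 20.76
Total out = 105.9 mol; y_A = 20.76 / 105.9 = 0.1961.

0.196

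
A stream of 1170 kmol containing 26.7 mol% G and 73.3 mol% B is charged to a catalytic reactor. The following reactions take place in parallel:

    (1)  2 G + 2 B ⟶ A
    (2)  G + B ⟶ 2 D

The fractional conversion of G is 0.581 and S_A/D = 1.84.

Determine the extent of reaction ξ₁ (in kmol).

ξ₁ = 79.9 kmol

Conversion of G: G consumed = 0.581 × 312.4 = 181.5 kmol = 2ξ₁ + 1ξ₂.
Selectivity: 1ξ₁ / (2ξ₂) = 1.84 → ξ₁ = 3.68 ξ₂.
Substitute: (2·3.68 + 1) ξ₂ = 181.5 → ξ₂ = 21.71 kmol, ξ₁ = 79.89 kmol.
Outlet amounts (n = n₀ + Σ ν·ξ):
  G: 312.4 − 2(79.89) − 1(21.71) = 130.9
  B: 857.6 − 2(79.89) − 1(21.71) = 676.1
  A: 0 + 1(79.89) = 79.89
  D: 0 + 2(21.71) = 43.42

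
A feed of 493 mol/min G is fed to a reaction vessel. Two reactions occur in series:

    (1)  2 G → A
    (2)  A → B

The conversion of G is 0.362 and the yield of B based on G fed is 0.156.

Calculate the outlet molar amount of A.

12.3 mol/min

Conversion of G: G consumed = 2ξ₁ = 0.362 × 493 → ξ₁ = 89.23 mol/min.
Yield of B: 1ξ₂ / 493 = 0.156 → ξ₂ = 76.91 mol/min.
Outlet amounts (n = n₀ + Σ ν·ξ):
  G: 493 − 2(89.23) = 314.5
  A: 0 + 1(89.23) − 1(76.91) = 12.33
  B: 0 + 1(76.91) = 76.91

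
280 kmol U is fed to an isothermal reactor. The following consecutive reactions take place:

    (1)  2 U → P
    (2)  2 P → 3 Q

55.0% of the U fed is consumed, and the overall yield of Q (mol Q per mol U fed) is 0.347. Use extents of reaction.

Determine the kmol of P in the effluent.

Conversion of U: U consumed = 2ξ₁ = 0.55 × 280 → ξ₁ = 77 kmol.
Yield of Q: 3ξ₂ / 280 = 0.347 → ξ₂ = 32.39 kmol.
Outlet amounts (n = n₀ + Σ ν·ξ):
  U: 280 − 2(77) = 126
  P: 0 + 1(77) − 2(32.39) = 12.23
  Q: 0 + 3(32.39) = 97.16

12.2 kmol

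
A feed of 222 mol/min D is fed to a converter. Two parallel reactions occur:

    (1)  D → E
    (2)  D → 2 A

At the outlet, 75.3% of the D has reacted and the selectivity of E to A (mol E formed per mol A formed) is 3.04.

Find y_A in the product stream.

Conversion of D: D consumed = 0.753 × 222 = 167.2 mol/min = 1ξ₁ + 1ξ₂.
Selectivity: 1ξ₁ / (2ξ₂) = 3.04 → ξ₁ = 6.08 ξ₂.
Substitute: (1·6.08 + 1) ξ₂ = 167.2 → ξ₂ = 23.61 mol/min, ξ₁ = 143.6 mol/min.
Outlet amounts (n = n₀ + Σ ν·ξ):
  D: 222 − 1(143.6) − 1(23.61) = 54.83
  E: 0 + 1(143.6) = 143.6
  A: 0 + 2(23.61) = 47.22
Total out = 245.6 mol/min; y_A = 47.22 / 245.6 = 0.1923.

0.192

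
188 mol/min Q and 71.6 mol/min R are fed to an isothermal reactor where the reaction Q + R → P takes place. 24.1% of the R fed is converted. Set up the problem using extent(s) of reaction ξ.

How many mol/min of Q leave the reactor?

R reacted = 0.241 × 71.6 = 17.26 mol/min; ν_R = −1, so ξ = 17.26/1 = 17.26 mol/min.
Outlet amounts (n = n₀ + ν ξ):
  Q: 188 − 1(17.26) = 170.7
  R: 71.6 − 1(17.26) = 54.34
  P: 0 + 1(17.26) = 17.26

171 mol/min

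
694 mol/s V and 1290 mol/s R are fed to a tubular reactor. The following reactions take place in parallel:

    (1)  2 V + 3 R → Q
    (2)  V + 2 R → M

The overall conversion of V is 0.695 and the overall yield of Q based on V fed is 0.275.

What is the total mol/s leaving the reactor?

1020 mol/s

Yield of Q: 1ξ₁ / 694 = 0.275 → ξ₁ = 190.9 mol/s.
Conversion of V: 2ξ₁ + 1ξ₂ = 0.695 × 694 = 482.3 → ξ₂ = 100.6 mol/s.
Outlet amounts (n = n₀ + Σ ν·ξ):
  V: 694 − 2(190.9) − 1(100.6) = 211.7
  R: 1290 − 3(190.9) − 2(100.6) = 516.2
  Q: 0 + 1(190.9) = 190.9
  M: 0 + 1(100.6) = 100.6
Total out = 211.7 + 516.2 + 190.9 + 100.6 = 1019 mol/s.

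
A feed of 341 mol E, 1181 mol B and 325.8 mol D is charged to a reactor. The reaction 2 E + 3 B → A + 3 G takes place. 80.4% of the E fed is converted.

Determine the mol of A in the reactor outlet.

137 mol

E reacted = 0.804 × 341 = 274.2 mol; ν_E = −2, so ξ = 274.2/2 = 137.1 mol.
Outlet amounts (n = n₀ + ν ξ):
  E: 341 − 2(137.1) = 66.84
  B: 1181 − 3(137.1) = 769.8
  A: 0 + 1(137.1) = 137.1
  G: 0 + 3(137.1) = 411.2
  D: 325.8 (inert)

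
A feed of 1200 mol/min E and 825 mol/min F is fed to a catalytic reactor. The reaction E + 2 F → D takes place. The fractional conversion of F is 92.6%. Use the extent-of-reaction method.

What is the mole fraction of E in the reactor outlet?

0.649

F reacted = 0.926 × 825 = 764 mol/min; ν_F = −2, so ξ = 764/2 = 382 mol/min.
Outlet amounts (n = n₀ + ν ξ):
  E: 1200 − 1(382) = 818
  F: 825 − 2(382) = 61.05
  D: 0 + 1(382) = 382
Total out = 1261 mol/min; y_E = 818 / 1261 = 0.6487.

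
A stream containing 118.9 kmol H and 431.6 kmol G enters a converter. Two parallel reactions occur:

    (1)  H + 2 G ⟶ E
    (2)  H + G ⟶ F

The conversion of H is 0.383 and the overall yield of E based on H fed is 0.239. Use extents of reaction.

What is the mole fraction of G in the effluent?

Yield of E: 1ξ₁ / 118.9 = 0.239 → ξ₁ = 28.42 kmol.
Conversion of H: 1ξ₁ + 1ξ₂ = 0.383 × 118.9 = 45.54 → ξ₂ = 17.12 kmol.
Outlet amounts (n = n₀ + Σ ν·ξ):
  H: 118.9 − 1(28.42) − 1(17.12) = 73.36
  G: 431.6 − 2(28.42) − 1(17.12) = 357.6
  E: 0 + 1(28.42) = 28.42
  F: 0 + 1(17.12) = 17.12
Total out = 476.5 kmol; y_G = 357.6 / 476.5 = 0.7505.

0.75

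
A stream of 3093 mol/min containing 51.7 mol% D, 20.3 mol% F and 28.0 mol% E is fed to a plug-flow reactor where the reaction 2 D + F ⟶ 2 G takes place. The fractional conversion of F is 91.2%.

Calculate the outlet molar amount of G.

F reacted = 0.912 × 627.9 = 572.6 mol/min; ν_F = −1, so ξ = 572.6/1 = 572.6 mol/min.
Outlet amounts (n = n₀ + ν ξ):
  D: 1599 − 2(572.6) = 453.8
  F: 627.9 − 1(572.6) = 55.25
  G: 0 + 2(572.6) = 1145
  E: 866 (inert)

1150 mol/min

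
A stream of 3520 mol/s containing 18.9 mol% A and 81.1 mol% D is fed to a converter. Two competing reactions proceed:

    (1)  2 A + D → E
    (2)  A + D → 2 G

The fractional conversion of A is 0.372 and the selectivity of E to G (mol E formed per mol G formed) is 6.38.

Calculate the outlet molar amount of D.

2730 mol/s

Conversion of A: A consumed = 0.372 × 665.3 = 247.5 mol/s = 2ξ₁ + 1ξ₂.
Selectivity: 1ξ₁ / (2ξ₂) = 6.38 → ξ₁ = 12.76 ξ₂.
Substitute: (2·12.76 + 1) ξ₂ = 247.5 → ξ₂ = 9.332 mol/s, ξ₁ = 119.1 mol/s.
Outlet amounts (n = n₀ + Σ ν·ξ):
  A: 665.3 − 2(119.1) − 1(9.332) = 417.8
  D: 2855 − 1(119.1) − 1(9.332) = 2726
  E: 0 + 1(119.1) = 119.1
  G: 0 + 2(9.332) = 18.66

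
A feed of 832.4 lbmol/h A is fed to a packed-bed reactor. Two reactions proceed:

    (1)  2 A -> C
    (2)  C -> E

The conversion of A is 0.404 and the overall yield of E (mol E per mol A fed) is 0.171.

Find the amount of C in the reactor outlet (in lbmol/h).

25.8 lbmol/h

Conversion of A: A consumed = 2ξ₁ = 0.404 × 832.4 → ξ₁ = 168.1 lbmol/h.
Yield of E: 1ξ₂ / 832.4 = 0.171 → ξ₂ = 142.3 lbmol/h.
Outlet amounts (n = n₀ + Σ ν·ξ):
  A: 832.4 − 2(168.1) = 496.1
  C: 0 + 1(168.1) − 1(142.3) = 25.8
  E: 0 + 1(142.3) = 142.3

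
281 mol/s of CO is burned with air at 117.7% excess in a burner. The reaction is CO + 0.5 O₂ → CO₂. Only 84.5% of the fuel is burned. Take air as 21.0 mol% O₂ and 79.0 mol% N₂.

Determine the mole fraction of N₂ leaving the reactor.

Stoichiometric O₂ = 0.5 × 281 = 140.5 mol/s; O₂ fed = 140.5 × 2.177 = 305.9 mol/s.
N₂ fed = 305.9 × 79/21 = 1151 mol/s.
Fuel reacted = 0.845 × 281 → ξ = 237.4 mol/s.
Outlet (n = n₀ + ν ξ):
  CO: 281 − 1(237.4) = 43.56
  O₂: 305.9 − 0.5(237.4) = 187.1
  N₂: 1151 (inert)
  CO₂: 0 + 1(237.4) = 237.4
Total out = 1619 mol/s; y_N₂ = 1151 / 1619 = 0.7108.

0.711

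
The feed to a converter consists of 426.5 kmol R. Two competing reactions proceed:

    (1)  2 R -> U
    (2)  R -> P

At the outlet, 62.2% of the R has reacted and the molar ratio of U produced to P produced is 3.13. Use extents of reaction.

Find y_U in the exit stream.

Conversion of R: R consumed = 0.622 × 426.5 = 265.3 kmol = 2ξ₁ + 1ξ₂.
Selectivity: 1ξ₁ / (1ξ₂) = 3.13 → ξ₁ = 3.13 ξ₂.
Substitute: (2·3.13 + 1) ξ₂ = 265.3 → ξ₂ = 36.54 kmol, ξ₁ = 114.4 kmol.
Outlet amounts (n = n₀ + Σ ν·ξ):
  R: 426.5 − 2(114.4) − 1(36.54) = 161.2
  U: 0 + 1(114.4) = 114.4
  P: 0 + 1(36.54) = 36.54
Total out = 312.1 kmol; y_U = 114.4 / 312.1 = 0.3664.

0.366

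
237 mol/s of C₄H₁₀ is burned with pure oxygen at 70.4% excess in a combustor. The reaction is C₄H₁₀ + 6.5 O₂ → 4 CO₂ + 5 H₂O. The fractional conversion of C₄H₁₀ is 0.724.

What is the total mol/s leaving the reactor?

Stoichiometric O₂ = 6.5 × 237 = 1540 mol/s; O₂ fed = 1540 × 1.704 = 2625 mol/s.
Fuel reacted = 0.724 × 237 → ξ = 171.6 mol/s.
Outlet (n = n₀ + ν ξ):
  C₄H₁₀: 237 − 1(171.6) = 65.41
  O₂: 2625 − 6.5(171.6) = 1510
  CO₂: 0 + 4(171.6) = 686.4
  H₂O: 0 + 5(171.6) = 857.9
Total out = 65.41 + 1510 + 686.4 + 857.9 = 3119 mol/s.

3120 mol/s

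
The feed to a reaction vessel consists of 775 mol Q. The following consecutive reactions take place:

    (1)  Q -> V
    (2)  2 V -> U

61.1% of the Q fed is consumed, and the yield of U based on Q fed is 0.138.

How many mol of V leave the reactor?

260 mol

Conversion of Q: Q consumed = 1ξ₁ = 0.611 × 775 → ξ₁ = 473.5 mol.
Yield of U: 1ξ₂ / 775 = 0.138 → ξ₂ = 107 mol.
Outlet amounts (n = n₀ + Σ ν·ξ):
  Q: 775 − 1(473.5) = 301.5
  V: 0 + 1(473.5) − 2(107) = 259.6
  U: 0 + 1(107) = 107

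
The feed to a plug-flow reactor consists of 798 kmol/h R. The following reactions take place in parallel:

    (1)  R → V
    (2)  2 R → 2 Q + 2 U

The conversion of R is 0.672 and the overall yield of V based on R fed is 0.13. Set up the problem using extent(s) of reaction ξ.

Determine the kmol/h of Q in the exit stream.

Yield of V: 1ξ₁ / 798 = 0.13 → ξ₁ = 103.7 kmol/h.
Conversion of R: 1ξ₁ + 2ξ₂ = 0.672 × 798 = 536.3 → ξ₂ = 216.3 kmol/h.
Outlet amounts (n = n₀ + Σ ν·ξ):
  R: 798 − 1(103.7) − 2(216.3) = 261.7
  V: 0 + 1(103.7) = 103.7
  Q: 0 + 2(216.3) = 432.5
  U: 0 + 2(216.3) = 432.5

433 kmol/h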